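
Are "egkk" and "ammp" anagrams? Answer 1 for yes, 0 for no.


Strings: "egkk", "ammp"
Sorted first:  egkk
Sorted second: ammp
Differ at position 0: 'e' vs 'a' => not anagrams

0


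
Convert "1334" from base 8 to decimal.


Input: "1334" in base 8
Positional expansion:
  Digit '1' (value 1) x 8^3 = 512
  Digit '3' (value 3) x 8^2 = 192
  Digit '3' (value 3) x 8^1 = 24
  Digit '4' (value 4) x 8^0 = 4
Sum = 732

732


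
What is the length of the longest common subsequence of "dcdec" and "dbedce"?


LCS of "dcdec" and "dbedce"
DP table:
           d    b    e    d    c    e
      0    0    0    0    0    0    0
  d   0    1    1    1    1    1    1
  c   0    1    1    1    1    2    2
  d   0    1    1    1    2    2    2
  e   0    1    1    2    2    2    3
  c   0    1    1    2    2    3    3
LCS length = dp[5][6] = 3

3


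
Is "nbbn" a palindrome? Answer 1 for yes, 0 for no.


Input: nbbn
Reversed: nbbn
  Compare pos 0 ('n') with pos 3 ('n'): match
  Compare pos 1 ('b') with pos 2 ('b'): match
Result: palindrome

1


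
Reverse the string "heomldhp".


Input: heomldhp
Reading characters right to left:
  Position 7: 'p'
  Position 6: 'h'
  Position 5: 'd'
  Position 4: 'l'
  Position 3: 'm'
  Position 2: 'o'
  Position 1: 'e'
  Position 0: 'h'
Reversed: phdlmoeh

phdlmoeh


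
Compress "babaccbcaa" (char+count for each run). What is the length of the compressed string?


Input: babaccbcaa
Runs:
  'b' x 1 => "b1"
  'a' x 1 => "a1"
  'b' x 1 => "b1"
  'a' x 1 => "a1"
  'c' x 2 => "c2"
  'b' x 1 => "b1"
  'c' x 1 => "c1"
  'a' x 2 => "a2"
Compressed: "b1a1b1a1c2b1c1a2"
Compressed length: 16

16


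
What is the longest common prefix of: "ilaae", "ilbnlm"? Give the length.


Words: ilaae, ilbnlm
  Position 0: all 'i' => match
  Position 1: all 'l' => match
  Position 2: ('a', 'b') => mismatch, stop
LCP = "il" (length 2)

2


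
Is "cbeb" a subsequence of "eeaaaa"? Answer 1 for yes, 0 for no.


Check if "cbeb" is a subsequence of "eeaaaa"
Greedy scan:
  Position 0 ('e'): no match needed
  Position 1 ('e'): no match needed
  Position 2 ('a'): no match needed
  Position 3 ('a'): no match needed
  Position 4 ('a'): no match needed
  Position 5 ('a'): no match needed
Only matched 0/4 characters => not a subsequence

0


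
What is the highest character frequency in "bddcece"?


Input: bddcece
Character counts:
  'b': 1
  'c': 2
  'd': 2
  'e': 2
Maximum frequency: 2

2


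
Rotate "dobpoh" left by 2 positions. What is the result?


Input: "dobpoh", rotate left by 2
First 2 characters: "do"
Remaining characters: "bpoh"
Concatenate remaining + first: "bpoh" + "do" = "bpohdo"

bpohdo


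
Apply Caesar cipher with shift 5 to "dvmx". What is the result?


Caesar cipher: shift "dvmx" by 5
  'd' (pos 3) + 5 = pos 8 = 'i'
  'v' (pos 21) + 5 = pos 0 = 'a'
  'm' (pos 12) + 5 = pos 17 = 'r'
  'x' (pos 23) + 5 = pos 2 = 'c'
Result: iarc

iarc


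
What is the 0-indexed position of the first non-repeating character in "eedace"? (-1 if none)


Input: eedace
Character frequencies:
  'a': 1
  'c': 1
  'd': 1
  'e': 3
Scanning left to right for freq == 1:
  Position 0 ('e'): freq=3, skip
  Position 1 ('e'): freq=3, skip
  Position 2 ('d'): unique! => answer = 2

2


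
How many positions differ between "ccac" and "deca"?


Comparing "ccac" and "deca" position by position:
  Position 0: 'c' vs 'd' => DIFFER
  Position 1: 'c' vs 'e' => DIFFER
  Position 2: 'a' vs 'c' => DIFFER
  Position 3: 'c' vs 'a' => DIFFER
Positions that differ: 4

4


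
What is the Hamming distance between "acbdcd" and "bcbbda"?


Comparing "acbdcd" and "bcbbda" position by position:
  Position 0: 'a' vs 'b' => differ
  Position 1: 'c' vs 'c' => same
  Position 2: 'b' vs 'b' => same
  Position 3: 'd' vs 'b' => differ
  Position 4: 'c' vs 'd' => differ
  Position 5: 'd' vs 'a' => differ
Total differences (Hamming distance): 4

4


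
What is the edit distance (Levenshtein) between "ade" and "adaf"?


Computing edit distance: "ade" -> "adaf"
DP table:
           a    d    a    f
      0    1    2    3    4
  a   1    0    1    2    3
  d   2    1    0    1    2
  e   3    2    1    1    2
Edit distance = dp[3][4] = 2

2


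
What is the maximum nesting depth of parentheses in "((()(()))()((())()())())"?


Input: "((()(()))()((())()())())"
Tracking depth:
  Position 0 '(': depth becomes 1
  Position 1 '(': depth becomes 2
  Position 2 '(': depth becomes 3
  Position 3 ')': depth becomes 2
  Position 4 '(': depth becomes 3
  Position 5 '(': depth becomes 4
  Position 6 ')': depth becomes 3
  Position 7 ')': depth becomes 2
  Position 8 ')': depth becomes 1
  Position 9 '(': depth becomes 2
  Position 10 ')': depth becomes 1
  Position 11 '(': depth becomes 2
  Position 12 '(': depth becomes 3
  Position 13 '(': depth becomes 4
  Position 14 ')': depth becomes 3
  Position 15 ')': depth becomes 2
  Position 16 '(': depth becomes 3
  Position 17 ')': depth becomes 2
  Position 18 '(': depth becomes 3
  Position 19 ')': depth becomes 2
  Position 20 ')': depth becomes 1
  Position 21 '(': depth becomes 2
  Position 22 ')': depth becomes 1
  Position 23 ')': depth becomes 0
Maximum depth reached: 4

4


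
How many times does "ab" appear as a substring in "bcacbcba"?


Searching for "ab" in "bcacbcba"
Scanning each position:
  Position 0: "bc" => no
  Position 1: "ca" => no
  Position 2: "ac" => no
  Position 3: "cb" => no
  Position 4: "bc" => no
  Position 5: "cb" => no
  Position 6: "ba" => no
Total occurrences: 0

0


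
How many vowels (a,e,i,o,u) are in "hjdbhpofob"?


Input: hjdbhpofob
Checking each character:
  'h' at position 0: consonant
  'j' at position 1: consonant
  'd' at position 2: consonant
  'b' at position 3: consonant
  'h' at position 4: consonant
  'p' at position 5: consonant
  'o' at position 6: vowel (running total: 1)
  'f' at position 7: consonant
  'o' at position 8: vowel (running total: 2)
  'b' at position 9: consonant
Total vowels: 2

2


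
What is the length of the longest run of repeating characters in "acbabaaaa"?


Input: "acbabaaaa"
Scanning for longest run:
  Position 1 ('c'): new char, reset run to 1
  Position 2 ('b'): new char, reset run to 1
  Position 3 ('a'): new char, reset run to 1
  Position 4 ('b'): new char, reset run to 1
  Position 5 ('a'): new char, reset run to 1
  Position 6 ('a'): continues run of 'a', length=2
  Position 7 ('a'): continues run of 'a', length=3
  Position 8 ('a'): continues run of 'a', length=4
Longest run: 'a' with length 4

4


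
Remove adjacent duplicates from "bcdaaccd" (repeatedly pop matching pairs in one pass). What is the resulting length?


Input: bcdaaccd
Stack-based adjacent duplicate removal:
  Read 'b': push. Stack: b
  Read 'c': push. Stack: bc
  Read 'd': push. Stack: bcd
  Read 'a': push. Stack: bcda
  Read 'a': matches stack top 'a' => pop. Stack: bcd
  Read 'c': push. Stack: bcdc
  Read 'c': matches stack top 'c' => pop. Stack: bcd
  Read 'd': matches stack top 'd' => pop. Stack: bc
Final stack: "bc" (length 2)

2


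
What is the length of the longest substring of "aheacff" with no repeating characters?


Input: "aheacff"
Sliding window (track last position of each char):
  Position 0 ('a'): window [0,0] length 1 -- new best
  Position 1 ('h'): window [0,1] length 2 -- new best
  Position 2 ('e'): window [0,2] length 3 -- new best
  Position 3 ('a'): repeat (last at 0), move window start to 1
  Position 3 ('a'): window [1,3] length 3
  Position 4 ('c'): window [1,4] length 4 -- new best
  Position 5 ('f'): window [1,5] length 5 -- new best
  Position 6 ('f'): repeat (last at 5), move window start to 6
  Position 6 ('f'): window [6,6] length 1
Longest substring with no repeats: "heacf" with length 5

5


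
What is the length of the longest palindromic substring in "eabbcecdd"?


Input: "eabbcecdd"
Checking substrings for palindromes:
  [4:7] "cec" (len 3) => palindrome
  [2:4] "bb" (len 2) => palindrome
  [7:9] "dd" (len 2) => palindrome
Longest palindromic substring: "cec" with length 3

3


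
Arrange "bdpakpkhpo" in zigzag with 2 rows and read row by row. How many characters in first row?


Zigzag "bdpakpkhpo" into 2 rows:
Placing characters:
  'b' => row 0
  'd' => row 1
  'p' => row 0
  'a' => row 1
  'k' => row 0
  'p' => row 1
  'k' => row 0
  'h' => row 1
  'p' => row 0
  'o' => row 1
Rows:
  Row 0: "bpkkp"
  Row 1: "dapho"
First row length: 5

5


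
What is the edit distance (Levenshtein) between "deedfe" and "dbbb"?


Computing edit distance: "deedfe" -> "dbbb"
DP table:
           d    b    b    b
      0    1    2    3    4
  d   1    0    1    2    3
  e   2    1    1    2    3
  e   3    2    2    2    3
  d   4    3    3    3    3
  f   5    4    4    4    4
  e   6    5    5    5    5
Edit distance = dp[6][4] = 5

5


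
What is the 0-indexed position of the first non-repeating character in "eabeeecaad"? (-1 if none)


Input: eabeeecaad
Character frequencies:
  'a': 3
  'b': 1
  'c': 1
  'd': 1
  'e': 4
Scanning left to right for freq == 1:
  Position 0 ('e'): freq=4, skip
  Position 1 ('a'): freq=3, skip
  Position 2 ('b'): unique! => answer = 2

2


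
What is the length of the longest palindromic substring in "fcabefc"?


Input: "fcabefc"
Checking substrings for palindromes:
  No multi-char palindromic substrings found
Longest palindromic substring: "f" with length 1

1


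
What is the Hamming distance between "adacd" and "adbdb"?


Comparing "adacd" and "adbdb" position by position:
  Position 0: 'a' vs 'a' => same
  Position 1: 'd' vs 'd' => same
  Position 2: 'a' vs 'b' => differ
  Position 3: 'c' vs 'd' => differ
  Position 4: 'd' vs 'b' => differ
Total differences (Hamming distance): 3

3


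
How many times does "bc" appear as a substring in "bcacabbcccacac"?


Searching for "bc" in "bcacabbcccacac"
Scanning each position:
  Position 0: "bc" => MATCH
  Position 1: "ca" => no
  Position 2: "ac" => no
  Position 3: "ca" => no
  Position 4: "ab" => no
  Position 5: "bb" => no
  Position 6: "bc" => MATCH
  Position 7: "cc" => no
  Position 8: "cc" => no
  Position 9: "ca" => no
  Position 10: "ac" => no
  Position 11: "ca" => no
  Position 12: "ac" => no
Total occurrences: 2

2


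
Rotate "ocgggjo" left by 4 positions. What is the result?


Input: "ocgggjo", rotate left by 4
First 4 characters: "ocgg"
Remaining characters: "gjo"
Concatenate remaining + first: "gjo" + "ocgg" = "gjoocgg"

gjoocgg


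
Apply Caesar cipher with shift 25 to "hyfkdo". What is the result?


Caesar cipher: shift "hyfkdo" by 25
  'h' (pos 7) + 25 = pos 6 = 'g'
  'y' (pos 24) + 25 = pos 23 = 'x'
  'f' (pos 5) + 25 = pos 4 = 'e'
  'k' (pos 10) + 25 = pos 9 = 'j'
  'd' (pos 3) + 25 = pos 2 = 'c'
  'o' (pos 14) + 25 = pos 13 = 'n'
Result: gxejcn

gxejcn


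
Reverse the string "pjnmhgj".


Input: pjnmhgj
Reading characters right to left:
  Position 6: 'j'
  Position 5: 'g'
  Position 4: 'h'
  Position 3: 'm'
  Position 2: 'n'
  Position 1: 'j'
  Position 0: 'p'
Reversed: jghmnjp

jghmnjp


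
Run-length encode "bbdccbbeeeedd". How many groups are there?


Input: bbdccbbeeeedd
Scanning for consecutive runs:
  Group 1: 'b' x 2 (positions 0-1)
  Group 2: 'd' x 1 (positions 2-2)
  Group 3: 'c' x 2 (positions 3-4)
  Group 4: 'b' x 2 (positions 5-6)
  Group 5: 'e' x 4 (positions 7-10)
  Group 6: 'd' x 2 (positions 11-12)
Total groups: 6

6


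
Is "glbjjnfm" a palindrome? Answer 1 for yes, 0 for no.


Input: glbjjnfm
Reversed: mfnjjblg
  Compare pos 0 ('g') with pos 7 ('m'): MISMATCH
  Compare pos 1 ('l') with pos 6 ('f'): MISMATCH
  Compare pos 2 ('b') with pos 5 ('n'): MISMATCH
  Compare pos 3 ('j') with pos 4 ('j'): match
Result: not a palindrome

0


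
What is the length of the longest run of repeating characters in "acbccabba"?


Input: "acbccabba"
Scanning for longest run:
  Position 1 ('c'): new char, reset run to 1
  Position 2 ('b'): new char, reset run to 1
  Position 3 ('c'): new char, reset run to 1
  Position 4 ('c'): continues run of 'c', length=2
  Position 5 ('a'): new char, reset run to 1
  Position 6 ('b'): new char, reset run to 1
  Position 7 ('b'): continues run of 'b', length=2
  Position 8 ('a'): new char, reset run to 1
Longest run: 'c' with length 2

2


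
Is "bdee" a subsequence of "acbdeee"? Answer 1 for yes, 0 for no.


Check if "bdee" is a subsequence of "acbdeee"
Greedy scan:
  Position 0 ('a'): no match needed
  Position 1 ('c'): no match needed
  Position 2 ('b'): matches sub[0] = 'b'
  Position 3 ('d'): matches sub[1] = 'd'
  Position 4 ('e'): matches sub[2] = 'e'
  Position 5 ('e'): matches sub[3] = 'e'
  Position 6 ('e'): no match needed
All 4 characters matched => is a subsequence

1


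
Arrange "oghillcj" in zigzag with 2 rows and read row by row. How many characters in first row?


Zigzag "oghillcj" into 2 rows:
Placing characters:
  'o' => row 0
  'g' => row 1
  'h' => row 0
  'i' => row 1
  'l' => row 0
  'l' => row 1
  'c' => row 0
  'j' => row 1
Rows:
  Row 0: "ohlc"
  Row 1: "gilj"
First row length: 4

4


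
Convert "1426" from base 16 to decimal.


Input: "1426" in base 16
Positional expansion:
  Digit '1' (value 1) x 16^3 = 4096
  Digit '4' (value 4) x 16^2 = 1024
  Digit '2' (value 2) x 16^1 = 32
  Digit '6' (value 6) x 16^0 = 6
Sum = 5158

5158


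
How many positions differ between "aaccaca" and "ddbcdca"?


Comparing "aaccaca" and "ddbcdca" position by position:
  Position 0: 'a' vs 'd' => DIFFER
  Position 1: 'a' vs 'd' => DIFFER
  Position 2: 'c' vs 'b' => DIFFER
  Position 3: 'c' vs 'c' => same
  Position 4: 'a' vs 'd' => DIFFER
  Position 5: 'c' vs 'c' => same
  Position 6: 'a' vs 'a' => same
Positions that differ: 4

4


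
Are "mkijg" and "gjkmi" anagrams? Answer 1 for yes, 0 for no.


Strings: "mkijg", "gjkmi"
Sorted first:  gijkm
Sorted second: gijkm
Sorted forms match => anagrams

1


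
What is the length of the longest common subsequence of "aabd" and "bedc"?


LCS of "aabd" and "bedc"
DP table:
           b    e    d    c
      0    0    0    0    0
  a   0    0    0    0    0
  a   0    0    0    0    0
  b   0    1    1    1    1
  d   0    1    1    2    2
LCS length = dp[4][4] = 2

2


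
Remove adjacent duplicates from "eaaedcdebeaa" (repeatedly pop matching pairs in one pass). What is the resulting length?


Input: eaaedcdebeaa
Stack-based adjacent duplicate removal:
  Read 'e': push. Stack: e
  Read 'a': push. Stack: ea
  Read 'a': matches stack top 'a' => pop. Stack: e
  Read 'e': matches stack top 'e' => pop. Stack: (empty)
  Read 'd': push. Stack: d
  Read 'c': push. Stack: dc
  Read 'd': push. Stack: dcd
  Read 'e': push. Stack: dcde
  Read 'b': push. Stack: dcdeb
  Read 'e': push. Stack: dcdebe
  Read 'a': push. Stack: dcdebea
  Read 'a': matches stack top 'a' => pop. Stack: dcdebe
Final stack: "dcdebe" (length 6)

6


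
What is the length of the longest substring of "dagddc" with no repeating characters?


Input: "dagddc"
Sliding window (track last position of each char):
  Position 0 ('d'): window [0,0] length 1 -- new best
  Position 1 ('a'): window [0,1] length 2 -- new best
  Position 2 ('g'): window [0,2] length 3 -- new best
  Position 3 ('d'): repeat (last at 0), move window start to 1
  Position 3 ('d'): window [1,3] length 3
  Position 4 ('d'): repeat (last at 3), move window start to 4
  Position 4 ('d'): window [4,4] length 1
  Position 5 ('c'): window [4,5] length 2
Longest substring with no repeats: "dag" with length 3

3


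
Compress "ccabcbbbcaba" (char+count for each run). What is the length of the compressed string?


Input: ccabcbbbcaba
Runs:
  'c' x 2 => "c2"
  'a' x 1 => "a1"
  'b' x 1 => "b1"
  'c' x 1 => "c1"
  'b' x 3 => "b3"
  'c' x 1 => "c1"
  'a' x 1 => "a1"
  'b' x 1 => "b1"
  'a' x 1 => "a1"
Compressed: "c2a1b1c1b3c1a1b1a1"
Compressed length: 18

18


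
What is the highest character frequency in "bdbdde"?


Input: bdbdde
Character counts:
  'b': 2
  'd': 3
  'e': 1
Maximum frequency: 3

3


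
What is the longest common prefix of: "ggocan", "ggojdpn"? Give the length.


Words: ggocan, ggojdpn
  Position 0: all 'g' => match
  Position 1: all 'g' => match
  Position 2: all 'o' => match
  Position 3: ('c', 'j') => mismatch, stop
LCP = "ggo" (length 3)

3


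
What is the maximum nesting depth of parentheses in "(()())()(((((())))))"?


Input: "(()())()(((((())))))"
Tracking depth:
  Position 0 '(': depth becomes 1
  Position 1 '(': depth becomes 2
  Position 2 ')': depth becomes 1
  Position 3 '(': depth becomes 2
  Position 4 ')': depth becomes 1
  Position 5 ')': depth becomes 0
  Position 6 '(': depth becomes 1
  Position 7 ')': depth becomes 0
  Position 8 '(': depth becomes 1
  Position 9 '(': depth becomes 2
  Position 10 '(': depth becomes 3
  Position 11 '(': depth becomes 4
  Position 12 '(': depth becomes 5
  Position 13 '(': depth becomes 6
  Position 14 ')': depth becomes 5
  Position 15 ')': depth becomes 4
  Position 16 ')': depth becomes 3
  Position 17 ')': depth becomes 2
  Position 18 ')': depth becomes 1
  Position 19 ')': depth becomes 0
Maximum depth reached: 6

6


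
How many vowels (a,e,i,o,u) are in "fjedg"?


Input: fjedg
Checking each character:
  'f' at position 0: consonant
  'j' at position 1: consonant
  'e' at position 2: vowel (running total: 1)
  'd' at position 3: consonant
  'g' at position 4: consonant
Total vowels: 1

1


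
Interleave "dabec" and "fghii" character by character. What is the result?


Interleaving "dabec" and "fghii":
  Position 0: 'd' from first, 'f' from second => "df"
  Position 1: 'a' from first, 'g' from second => "ag"
  Position 2: 'b' from first, 'h' from second => "bh"
  Position 3: 'e' from first, 'i' from second => "ei"
  Position 4: 'c' from first, 'i' from second => "ci"
Result: dfagbheici

dfagbheici


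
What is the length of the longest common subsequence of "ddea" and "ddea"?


LCS of "ddea" and "ddea"
DP table:
           d    d    e    a
      0    0    0    0    0
  d   0    1    1    1    1
  d   0    1    2    2    2
  e   0    1    2    3    3
  a   0    1    2    3    4
LCS length = dp[4][4] = 4

4


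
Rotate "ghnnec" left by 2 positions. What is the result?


Input: "ghnnec", rotate left by 2
First 2 characters: "gh"
Remaining characters: "nnec"
Concatenate remaining + first: "nnec" + "gh" = "nnecgh"

nnecgh


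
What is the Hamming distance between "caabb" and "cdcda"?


Comparing "caabb" and "cdcda" position by position:
  Position 0: 'c' vs 'c' => same
  Position 1: 'a' vs 'd' => differ
  Position 2: 'a' vs 'c' => differ
  Position 3: 'b' vs 'd' => differ
  Position 4: 'b' vs 'a' => differ
Total differences (Hamming distance): 4

4


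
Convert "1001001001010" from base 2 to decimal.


Input: "1001001001010" in base 2
Positional expansion:
  Digit '1' (value 1) x 2^12 = 4096
  Digit '0' (value 0) x 2^11 = 0
  Digit '0' (value 0) x 2^10 = 0
  Digit '1' (value 1) x 2^9 = 512
  Digit '0' (value 0) x 2^8 = 0
  Digit '0' (value 0) x 2^7 = 0
  Digit '1' (value 1) x 2^6 = 64
  Digit '0' (value 0) x 2^5 = 0
  Digit '0' (value 0) x 2^4 = 0
  Digit '1' (value 1) x 2^3 = 8
  Digit '0' (value 0) x 2^2 = 0
  Digit '1' (value 1) x 2^1 = 2
  Digit '0' (value 0) x 2^0 = 0
Sum = 4682

4682


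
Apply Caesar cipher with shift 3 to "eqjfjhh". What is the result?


Caesar cipher: shift "eqjfjhh" by 3
  'e' (pos 4) + 3 = pos 7 = 'h'
  'q' (pos 16) + 3 = pos 19 = 't'
  'j' (pos 9) + 3 = pos 12 = 'm'
  'f' (pos 5) + 3 = pos 8 = 'i'
  'j' (pos 9) + 3 = pos 12 = 'm'
  'h' (pos 7) + 3 = pos 10 = 'k'
  'h' (pos 7) + 3 = pos 10 = 'k'
Result: htmimkk

htmimkk


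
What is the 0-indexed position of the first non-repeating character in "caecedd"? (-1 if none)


Input: caecedd
Character frequencies:
  'a': 1
  'c': 2
  'd': 2
  'e': 2
Scanning left to right for freq == 1:
  Position 0 ('c'): freq=2, skip
  Position 1 ('a'): unique! => answer = 1

1


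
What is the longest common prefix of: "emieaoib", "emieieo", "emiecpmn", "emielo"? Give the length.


Words: emieaoib, emieieo, emiecpmn, emielo
  Position 0: all 'e' => match
  Position 1: all 'm' => match
  Position 2: all 'i' => match
  Position 3: all 'e' => match
  Position 4: ('a', 'i', 'c', 'l') => mismatch, stop
LCP = "emie" (length 4)

4


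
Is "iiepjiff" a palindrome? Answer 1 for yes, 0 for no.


Input: iiepjiff
Reversed: ffijpeii
  Compare pos 0 ('i') with pos 7 ('f'): MISMATCH
  Compare pos 1 ('i') with pos 6 ('f'): MISMATCH
  Compare pos 2 ('e') with pos 5 ('i'): MISMATCH
  Compare pos 3 ('p') with pos 4 ('j'): MISMATCH
Result: not a palindrome

0


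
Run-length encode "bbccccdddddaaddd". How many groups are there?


Input: bbccccdddddaaddd
Scanning for consecutive runs:
  Group 1: 'b' x 2 (positions 0-1)
  Group 2: 'c' x 4 (positions 2-5)
  Group 3: 'd' x 5 (positions 6-10)
  Group 4: 'a' x 2 (positions 11-12)
  Group 5: 'd' x 3 (positions 13-15)
Total groups: 5

5


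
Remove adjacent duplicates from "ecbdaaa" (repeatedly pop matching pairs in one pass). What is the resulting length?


Input: ecbdaaa
Stack-based adjacent duplicate removal:
  Read 'e': push. Stack: e
  Read 'c': push. Stack: ec
  Read 'b': push. Stack: ecb
  Read 'd': push. Stack: ecbd
  Read 'a': push. Stack: ecbda
  Read 'a': matches stack top 'a' => pop. Stack: ecbd
  Read 'a': push. Stack: ecbda
Final stack: "ecbda" (length 5)

5


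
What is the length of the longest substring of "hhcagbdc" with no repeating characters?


Input: "hhcagbdc"
Sliding window (track last position of each char):
  Position 0 ('h'): window [0,0] length 1 -- new best
  Position 1 ('h'): repeat (last at 0), move window start to 1
  Position 1 ('h'): window [1,1] length 1
  Position 2 ('c'): window [1,2] length 2 -- new best
  Position 3 ('a'): window [1,3] length 3 -- new best
  Position 4 ('g'): window [1,4] length 4 -- new best
  Position 5 ('b'): window [1,5] length 5 -- new best
  Position 6 ('d'): window [1,6] length 6 -- new best
  Position 7 ('c'): repeat (last at 2), move window start to 3
  Position 7 ('c'): window [3,7] length 5
Longest substring with no repeats: "hcagbd" with length 6

6


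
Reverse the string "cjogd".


Input: cjogd
Reading characters right to left:
  Position 4: 'd'
  Position 3: 'g'
  Position 2: 'o'
  Position 1: 'j'
  Position 0: 'c'
Reversed: dgojc

dgojc


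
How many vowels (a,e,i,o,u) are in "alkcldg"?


Input: alkcldg
Checking each character:
  'a' at position 0: vowel (running total: 1)
  'l' at position 1: consonant
  'k' at position 2: consonant
  'c' at position 3: consonant
  'l' at position 4: consonant
  'd' at position 5: consonant
  'g' at position 6: consonant
Total vowels: 1

1


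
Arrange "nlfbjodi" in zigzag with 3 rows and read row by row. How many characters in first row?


Zigzag "nlfbjodi" into 3 rows:
Placing characters:
  'n' => row 0
  'l' => row 1
  'f' => row 2
  'b' => row 1
  'j' => row 0
  'o' => row 1
  'd' => row 2
  'i' => row 1
Rows:
  Row 0: "nj"
  Row 1: "lboi"
  Row 2: "fd"
First row length: 2

2


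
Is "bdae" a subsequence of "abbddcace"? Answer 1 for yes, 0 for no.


Check if "bdae" is a subsequence of "abbddcace"
Greedy scan:
  Position 0 ('a'): no match needed
  Position 1 ('b'): matches sub[0] = 'b'
  Position 2 ('b'): no match needed
  Position 3 ('d'): matches sub[1] = 'd'
  Position 4 ('d'): no match needed
  Position 5 ('c'): no match needed
  Position 6 ('a'): matches sub[2] = 'a'
  Position 7 ('c'): no match needed
  Position 8 ('e'): matches sub[3] = 'e'
All 4 characters matched => is a subsequence

1


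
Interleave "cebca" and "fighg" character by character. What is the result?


Interleaving "cebca" and "fighg":
  Position 0: 'c' from first, 'f' from second => "cf"
  Position 1: 'e' from first, 'i' from second => "ei"
  Position 2: 'b' from first, 'g' from second => "bg"
  Position 3: 'c' from first, 'h' from second => "ch"
  Position 4: 'a' from first, 'g' from second => "ag"
Result: cfeibgchag

cfeibgchag


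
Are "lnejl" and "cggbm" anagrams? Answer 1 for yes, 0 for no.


Strings: "lnejl", "cggbm"
Sorted first:  ejlln
Sorted second: bcggm
Differ at position 0: 'e' vs 'b' => not anagrams

0


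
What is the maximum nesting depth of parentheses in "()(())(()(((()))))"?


Input: "()(())(()(((()))))"
Tracking depth:
  Position 0 '(': depth becomes 1
  Position 1 ')': depth becomes 0
  Position 2 '(': depth becomes 1
  Position 3 '(': depth becomes 2
  Position 4 ')': depth becomes 1
  Position 5 ')': depth becomes 0
  Position 6 '(': depth becomes 1
  Position 7 '(': depth becomes 2
  Position 8 ')': depth becomes 1
  Position 9 '(': depth becomes 2
  Position 10 '(': depth becomes 3
  Position 11 '(': depth becomes 4
  Position 12 '(': depth becomes 5
  Position 13 ')': depth becomes 4
  Position 14 ')': depth becomes 3
  Position 15 ')': depth becomes 2
  Position 16 ')': depth becomes 1
  Position 17 ')': depth becomes 0
Maximum depth reached: 5

5


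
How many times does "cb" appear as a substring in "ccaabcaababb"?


Searching for "cb" in "ccaabcaababb"
Scanning each position:
  Position 0: "cc" => no
  Position 1: "ca" => no
  Position 2: "aa" => no
  Position 3: "ab" => no
  Position 4: "bc" => no
  Position 5: "ca" => no
  Position 6: "aa" => no
  Position 7: "ab" => no
  Position 8: "ba" => no
  Position 9: "ab" => no
  Position 10: "bb" => no
Total occurrences: 0

0


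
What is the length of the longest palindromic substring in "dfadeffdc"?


Input: "dfadeffdc"
Checking substrings for palindromes:
  [5:7] "ff" (len 2) => palindrome
Longest palindromic substring: "ff" with length 2

2


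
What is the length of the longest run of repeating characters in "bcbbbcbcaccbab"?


Input: "bcbbbcbcaccbab"
Scanning for longest run:
  Position 1 ('c'): new char, reset run to 1
  Position 2 ('b'): new char, reset run to 1
  Position 3 ('b'): continues run of 'b', length=2
  Position 4 ('b'): continues run of 'b', length=3
  Position 5 ('c'): new char, reset run to 1
  Position 6 ('b'): new char, reset run to 1
  Position 7 ('c'): new char, reset run to 1
  Position 8 ('a'): new char, reset run to 1
  Position 9 ('c'): new char, reset run to 1
  Position 10 ('c'): continues run of 'c', length=2
  Position 11 ('b'): new char, reset run to 1
  Position 12 ('a'): new char, reset run to 1
  Position 13 ('b'): new char, reset run to 1
Longest run: 'b' with length 3

3


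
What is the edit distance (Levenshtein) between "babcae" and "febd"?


Computing edit distance: "babcae" -> "febd"
DP table:
           f    e    b    d
      0    1    2    3    4
  b   1    1    2    2    3
  a   2    2    2    3    3
  b   3    3    3    2    3
  c   4    4    4    3    3
  a   5    5    5    4    4
  e   6    6    5    5    5
Edit distance = dp[6][4] = 5

5


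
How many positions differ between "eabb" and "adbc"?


Comparing "eabb" and "adbc" position by position:
  Position 0: 'e' vs 'a' => DIFFER
  Position 1: 'a' vs 'd' => DIFFER
  Position 2: 'b' vs 'b' => same
  Position 3: 'b' vs 'c' => DIFFER
Positions that differ: 3

3


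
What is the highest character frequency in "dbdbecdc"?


Input: dbdbecdc
Character counts:
  'b': 2
  'c': 2
  'd': 3
  'e': 1
Maximum frequency: 3

3


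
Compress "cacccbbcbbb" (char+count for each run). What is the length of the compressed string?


Input: cacccbbcbbb
Runs:
  'c' x 1 => "c1"
  'a' x 1 => "a1"
  'c' x 3 => "c3"
  'b' x 2 => "b2"
  'c' x 1 => "c1"
  'b' x 3 => "b3"
Compressed: "c1a1c3b2c1b3"
Compressed length: 12

12


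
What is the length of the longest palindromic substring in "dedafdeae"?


Input: "dedafdeae"
Checking substrings for palindromes:
  [0:3] "ded" (len 3) => palindrome
  [6:9] "eae" (len 3) => palindrome
Longest palindromic substring: "ded" with length 3

3


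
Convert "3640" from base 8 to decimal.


Input: "3640" in base 8
Positional expansion:
  Digit '3' (value 3) x 8^3 = 1536
  Digit '6' (value 6) x 8^2 = 384
  Digit '4' (value 4) x 8^1 = 32
  Digit '0' (value 0) x 8^0 = 0
Sum = 1952

1952


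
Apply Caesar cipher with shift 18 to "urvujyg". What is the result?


Caesar cipher: shift "urvujyg" by 18
  'u' (pos 20) + 18 = pos 12 = 'm'
  'r' (pos 17) + 18 = pos 9 = 'j'
  'v' (pos 21) + 18 = pos 13 = 'n'
  'u' (pos 20) + 18 = pos 12 = 'm'
  'j' (pos 9) + 18 = pos 1 = 'b'
  'y' (pos 24) + 18 = pos 16 = 'q'
  'g' (pos 6) + 18 = pos 24 = 'y'
Result: mjnmbqy

mjnmbqy


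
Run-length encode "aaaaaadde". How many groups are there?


Input: aaaaaadde
Scanning for consecutive runs:
  Group 1: 'a' x 6 (positions 0-5)
  Group 2: 'd' x 2 (positions 6-7)
  Group 3: 'e' x 1 (positions 8-8)
Total groups: 3

3


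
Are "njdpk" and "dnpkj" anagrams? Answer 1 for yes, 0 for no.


Strings: "njdpk", "dnpkj"
Sorted first:  djknp
Sorted second: djknp
Sorted forms match => anagrams

1


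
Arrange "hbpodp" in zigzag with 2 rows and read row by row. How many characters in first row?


Zigzag "hbpodp" into 2 rows:
Placing characters:
  'h' => row 0
  'b' => row 1
  'p' => row 0
  'o' => row 1
  'd' => row 0
  'p' => row 1
Rows:
  Row 0: "hpd"
  Row 1: "bop"
First row length: 3

3


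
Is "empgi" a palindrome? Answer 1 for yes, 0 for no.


Input: empgi
Reversed: igpme
  Compare pos 0 ('e') with pos 4 ('i'): MISMATCH
  Compare pos 1 ('m') with pos 3 ('g'): MISMATCH
Result: not a palindrome

0


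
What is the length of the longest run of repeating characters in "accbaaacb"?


Input: "accbaaacb"
Scanning for longest run:
  Position 1 ('c'): new char, reset run to 1
  Position 2 ('c'): continues run of 'c', length=2
  Position 3 ('b'): new char, reset run to 1
  Position 4 ('a'): new char, reset run to 1
  Position 5 ('a'): continues run of 'a', length=2
  Position 6 ('a'): continues run of 'a', length=3
  Position 7 ('c'): new char, reset run to 1
  Position 8 ('b'): new char, reset run to 1
Longest run: 'a' with length 3

3


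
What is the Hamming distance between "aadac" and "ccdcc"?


Comparing "aadac" and "ccdcc" position by position:
  Position 0: 'a' vs 'c' => differ
  Position 1: 'a' vs 'c' => differ
  Position 2: 'd' vs 'd' => same
  Position 3: 'a' vs 'c' => differ
  Position 4: 'c' vs 'c' => same
Total differences (Hamming distance): 3

3


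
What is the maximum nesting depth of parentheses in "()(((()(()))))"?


Input: "()(((()(()))))"
Tracking depth:
  Position 0 '(': depth becomes 1
  Position 1 ')': depth becomes 0
  Position 2 '(': depth becomes 1
  Position 3 '(': depth becomes 2
  Position 4 '(': depth becomes 3
  Position 5 '(': depth becomes 4
  Position 6 ')': depth becomes 3
  Position 7 '(': depth becomes 4
  Position 8 '(': depth becomes 5
  Position 9 ')': depth becomes 4
  Position 10 ')': depth becomes 3
  Position 11 ')': depth becomes 2
  Position 12 ')': depth becomes 1
  Position 13 ')': depth becomes 0
Maximum depth reached: 5

5


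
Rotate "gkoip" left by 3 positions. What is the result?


Input: "gkoip", rotate left by 3
First 3 characters: "gko"
Remaining characters: "ip"
Concatenate remaining + first: "ip" + "gko" = "ipgko"

ipgko


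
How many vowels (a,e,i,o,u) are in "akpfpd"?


Input: akpfpd
Checking each character:
  'a' at position 0: vowel (running total: 1)
  'k' at position 1: consonant
  'p' at position 2: consonant
  'f' at position 3: consonant
  'p' at position 4: consonant
  'd' at position 5: consonant
Total vowels: 1

1


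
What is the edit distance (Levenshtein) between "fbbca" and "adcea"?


Computing edit distance: "fbbca" -> "adcea"
DP table:
           a    d    c    e    a
      0    1    2    3    4    5
  f   1    1    2    3    4    5
  b   2    2    2    3    4    5
  b   3    3    3    3    4    5
  c   4    4    4    3    4    5
  a   5    4    5    4    4    4
Edit distance = dp[5][5] = 4

4


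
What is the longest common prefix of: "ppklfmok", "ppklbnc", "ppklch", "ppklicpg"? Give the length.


Words: ppklfmok, ppklbnc, ppklch, ppklicpg
  Position 0: all 'p' => match
  Position 1: all 'p' => match
  Position 2: all 'k' => match
  Position 3: all 'l' => match
  Position 4: ('f', 'b', 'c', 'i') => mismatch, stop
LCP = "ppkl" (length 4)

4


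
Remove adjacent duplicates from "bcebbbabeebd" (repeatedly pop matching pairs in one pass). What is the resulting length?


Input: bcebbbabeebd
Stack-based adjacent duplicate removal:
  Read 'b': push. Stack: b
  Read 'c': push. Stack: bc
  Read 'e': push. Stack: bce
  Read 'b': push. Stack: bceb
  Read 'b': matches stack top 'b' => pop. Stack: bce
  Read 'b': push. Stack: bceb
  Read 'a': push. Stack: bceba
  Read 'b': push. Stack: bcebab
  Read 'e': push. Stack: bcebabe
  Read 'e': matches stack top 'e' => pop. Stack: bcebab
  Read 'b': matches stack top 'b' => pop. Stack: bceba
  Read 'd': push. Stack: bcebad
Final stack: "bcebad" (length 6)

6


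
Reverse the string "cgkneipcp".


Input: cgkneipcp
Reading characters right to left:
  Position 8: 'p'
  Position 7: 'c'
  Position 6: 'p'
  Position 5: 'i'
  Position 4: 'e'
  Position 3: 'n'
  Position 2: 'k'
  Position 1: 'g'
  Position 0: 'c'
Reversed: pcpienkgc

pcpienkgc


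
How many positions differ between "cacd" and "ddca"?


Comparing "cacd" and "ddca" position by position:
  Position 0: 'c' vs 'd' => DIFFER
  Position 1: 'a' vs 'd' => DIFFER
  Position 2: 'c' vs 'c' => same
  Position 3: 'd' vs 'a' => DIFFER
Positions that differ: 3

3


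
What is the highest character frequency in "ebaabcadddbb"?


Input: ebaabcadddbb
Character counts:
  'a': 3
  'b': 4
  'c': 1
  'd': 3
  'e': 1
Maximum frequency: 4

4


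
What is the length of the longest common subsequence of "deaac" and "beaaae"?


LCS of "deaac" and "beaaae"
DP table:
           b    e    a    a    a    e
      0    0    0    0    0    0    0
  d   0    0    0    0    0    0    0
  e   0    0    1    1    1    1    1
  a   0    0    1    2    2    2    2
  a   0    0    1    2    3    3    3
  c   0    0    1    2    3    3    3
LCS length = dp[5][6] = 3

3


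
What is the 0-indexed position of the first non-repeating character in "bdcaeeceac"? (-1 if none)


Input: bdcaeeceac
Character frequencies:
  'a': 2
  'b': 1
  'c': 3
  'd': 1
  'e': 3
Scanning left to right for freq == 1:
  Position 0 ('b'): unique! => answer = 0

0


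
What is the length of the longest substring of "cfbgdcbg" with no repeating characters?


Input: "cfbgdcbg"
Sliding window (track last position of each char):
  Position 0 ('c'): window [0,0] length 1 -- new best
  Position 1 ('f'): window [0,1] length 2 -- new best
  Position 2 ('b'): window [0,2] length 3 -- new best
  Position 3 ('g'): window [0,3] length 4 -- new best
  Position 4 ('d'): window [0,4] length 5 -- new best
  Position 5 ('c'): repeat (last at 0), move window start to 1
  Position 5 ('c'): window [1,5] length 5
  Position 6 ('b'): repeat (last at 2), move window start to 3
  Position 6 ('b'): window [3,6] length 4
  Position 7 ('g'): repeat (last at 3), move window start to 4
  Position 7 ('g'): window [4,7] length 4
Longest substring with no repeats: "cfbgd" with length 5

5


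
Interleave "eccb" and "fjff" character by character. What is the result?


Interleaving "eccb" and "fjff":
  Position 0: 'e' from first, 'f' from second => "ef"
  Position 1: 'c' from first, 'j' from second => "cj"
  Position 2: 'c' from first, 'f' from second => "cf"
  Position 3: 'b' from first, 'f' from second => "bf"
Result: efcjcfbf

efcjcfbf


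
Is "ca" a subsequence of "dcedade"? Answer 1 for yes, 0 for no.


Check if "ca" is a subsequence of "dcedade"
Greedy scan:
  Position 0 ('d'): no match needed
  Position 1 ('c'): matches sub[0] = 'c'
  Position 2 ('e'): no match needed
  Position 3 ('d'): no match needed
  Position 4 ('a'): matches sub[1] = 'a'
  Position 5 ('d'): no match needed
  Position 6 ('e'): no match needed
All 2 characters matched => is a subsequence

1


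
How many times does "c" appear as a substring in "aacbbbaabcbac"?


Searching for "c" in "aacbbbaabcbac"
Scanning each position:
  Position 0: "a" => no
  Position 1: "a" => no
  Position 2: "c" => MATCH
  Position 3: "b" => no
  Position 4: "b" => no
  Position 5: "b" => no
  Position 6: "a" => no
  Position 7: "a" => no
  Position 8: "b" => no
  Position 9: "c" => MATCH
  Position 10: "b" => no
  Position 11: "a" => no
  Position 12: "c" => MATCH
Total occurrences: 3

3


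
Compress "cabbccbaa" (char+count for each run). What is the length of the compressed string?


Input: cabbccbaa
Runs:
  'c' x 1 => "c1"
  'a' x 1 => "a1"
  'b' x 2 => "b2"
  'c' x 2 => "c2"
  'b' x 1 => "b1"
  'a' x 2 => "a2"
Compressed: "c1a1b2c2b1a2"
Compressed length: 12

12


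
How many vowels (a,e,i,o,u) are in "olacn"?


Input: olacn
Checking each character:
  'o' at position 0: vowel (running total: 1)
  'l' at position 1: consonant
  'a' at position 2: vowel (running total: 2)
  'c' at position 3: consonant
  'n' at position 4: consonant
Total vowels: 2

2


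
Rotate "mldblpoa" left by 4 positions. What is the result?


Input: "mldblpoa", rotate left by 4
First 4 characters: "mldb"
Remaining characters: "lpoa"
Concatenate remaining + first: "lpoa" + "mldb" = "lpoamldb"

lpoamldb


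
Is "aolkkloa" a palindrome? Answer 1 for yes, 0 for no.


Input: aolkkloa
Reversed: aolkkloa
  Compare pos 0 ('a') with pos 7 ('a'): match
  Compare pos 1 ('o') with pos 6 ('o'): match
  Compare pos 2 ('l') with pos 5 ('l'): match
  Compare pos 3 ('k') with pos 4 ('k'): match
Result: palindrome

1


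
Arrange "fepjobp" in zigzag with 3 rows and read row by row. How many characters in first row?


Zigzag "fepjobp" into 3 rows:
Placing characters:
  'f' => row 0
  'e' => row 1
  'p' => row 2
  'j' => row 1
  'o' => row 0
  'b' => row 1
  'p' => row 2
Rows:
  Row 0: "fo"
  Row 1: "ejb"
  Row 2: "pp"
First row length: 2

2


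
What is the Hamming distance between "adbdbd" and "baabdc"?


Comparing "adbdbd" and "baabdc" position by position:
  Position 0: 'a' vs 'b' => differ
  Position 1: 'd' vs 'a' => differ
  Position 2: 'b' vs 'a' => differ
  Position 3: 'd' vs 'b' => differ
  Position 4: 'b' vs 'd' => differ
  Position 5: 'd' vs 'c' => differ
Total differences (Hamming distance): 6

6


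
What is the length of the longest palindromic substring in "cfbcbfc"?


Input: "cfbcbfc"
Checking substrings for palindromes:
  [0:7] "cfbcbfc" (len 7) => palindrome
  [1:6] "fbcbf" (len 5) => palindrome
  [2:5] "bcb" (len 3) => palindrome
Longest palindromic substring: "cfbcbfc" with length 7

7


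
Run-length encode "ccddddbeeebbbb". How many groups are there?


Input: ccddddbeeebbbb
Scanning for consecutive runs:
  Group 1: 'c' x 2 (positions 0-1)
  Group 2: 'd' x 4 (positions 2-5)
  Group 3: 'b' x 1 (positions 6-6)
  Group 4: 'e' x 3 (positions 7-9)
  Group 5: 'b' x 4 (positions 10-13)
Total groups: 5

5


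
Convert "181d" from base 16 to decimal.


Input: "181d" in base 16
Positional expansion:
  Digit '1' (value 1) x 16^3 = 4096
  Digit '8' (value 8) x 16^2 = 2048
  Digit '1' (value 1) x 16^1 = 16
  Digit 'd' (value 13) x 16^0 = 13
Sum = 6173

6173


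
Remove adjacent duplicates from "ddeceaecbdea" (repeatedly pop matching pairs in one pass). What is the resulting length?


Input: ddeceaecbdea
Stack-based adjacent duplicate removal:
  Read 'd': push. Stack: d
  Read 'd': matches stack top 'd' => pop. Stack: (empty)
  Read 'e': push. Stack: e
  Read 'c': push. Stack: ec
  Read 'e': push. Stack: ece
  Read 'a': push. Stack: ecea
  Read 'e': push. Stack: eceae
  Read 'c': push. Stack: eceaec
  Read 'b': push. Stack: eceaecb
  Read 'd': push. Stack: eceaecbd
  Read 'e': push. Stack: eceaecbde
  Read 'a': push. Stack: eceaecbdea
Final stack: "eceaecbdea" (length 10)

10


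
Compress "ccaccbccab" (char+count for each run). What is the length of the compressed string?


Input: ccaccbccab
Runs:
  'c' x 2 => "c2"
  'a' x 1 => "a1"
  'c' x 2 => "c2"
  'b' x 1 => "b1"
  'c' x 2 => "c2"
  'a' x 1 => "a1"
  'b' x 1 => "b1"
Compressed: "c2a1c2b1c2a1b1"
Compressed length: 14

14
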